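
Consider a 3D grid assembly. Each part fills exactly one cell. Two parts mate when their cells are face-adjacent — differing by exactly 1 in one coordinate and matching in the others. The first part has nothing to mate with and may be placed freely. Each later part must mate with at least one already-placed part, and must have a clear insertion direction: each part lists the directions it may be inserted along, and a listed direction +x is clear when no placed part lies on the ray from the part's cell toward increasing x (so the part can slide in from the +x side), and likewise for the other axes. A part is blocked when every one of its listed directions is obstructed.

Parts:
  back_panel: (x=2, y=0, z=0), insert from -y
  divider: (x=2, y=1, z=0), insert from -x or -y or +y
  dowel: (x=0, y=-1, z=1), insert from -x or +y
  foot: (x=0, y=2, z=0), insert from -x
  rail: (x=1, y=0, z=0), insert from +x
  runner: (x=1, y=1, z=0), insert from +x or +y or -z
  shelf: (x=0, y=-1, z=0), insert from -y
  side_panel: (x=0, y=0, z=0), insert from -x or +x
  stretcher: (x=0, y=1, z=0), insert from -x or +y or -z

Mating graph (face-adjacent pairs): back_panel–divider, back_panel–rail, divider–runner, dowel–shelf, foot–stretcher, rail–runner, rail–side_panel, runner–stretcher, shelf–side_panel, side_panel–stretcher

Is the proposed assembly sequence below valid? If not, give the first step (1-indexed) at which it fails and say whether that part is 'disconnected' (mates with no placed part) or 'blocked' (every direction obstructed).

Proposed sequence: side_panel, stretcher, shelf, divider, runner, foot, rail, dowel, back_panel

Invalid at step 4 (disconnected)

1. side_panel@(0, 0, 0) [-x clear] — {side_panel}
2. stretcher@(0, 1, 0) [-x clear] — {side_panel, stretcher}
3. shelf@(0, -1, 0) [-y clear] — {shelf, side_panel, stretcher}
4. divider@(2, 1, 0) — no placed neighbour ⇒ disconnected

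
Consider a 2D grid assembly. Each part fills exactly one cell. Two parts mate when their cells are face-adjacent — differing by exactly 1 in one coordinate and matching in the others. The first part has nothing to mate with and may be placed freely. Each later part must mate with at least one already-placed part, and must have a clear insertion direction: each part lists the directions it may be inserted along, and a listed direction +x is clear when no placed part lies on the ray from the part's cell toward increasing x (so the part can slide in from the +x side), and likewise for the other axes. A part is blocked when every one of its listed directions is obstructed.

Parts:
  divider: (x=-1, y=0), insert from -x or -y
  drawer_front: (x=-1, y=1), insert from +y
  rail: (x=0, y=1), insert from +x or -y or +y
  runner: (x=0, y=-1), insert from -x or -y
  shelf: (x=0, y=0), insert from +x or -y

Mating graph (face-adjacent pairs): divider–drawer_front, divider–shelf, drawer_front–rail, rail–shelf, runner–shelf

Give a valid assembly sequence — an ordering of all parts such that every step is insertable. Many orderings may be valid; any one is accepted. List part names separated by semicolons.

1. drawer_front@(-1, 1) [+y clear] — {drawer_front}
2. rail@(0, 1) [+x clear] — {drawer_front, rail}
3. shelf@(0, 0) [+x clear] — {drawer_front, rail, shelf}
4. runner@(0, -1) [-x clear] — {drawer_front, rail, runner, shelf}
5. divider@(-1, 0) [-x clear] — {divider, drawer_front, rail, runner, shelf}

drawer_front; rail; shelf; runner; divider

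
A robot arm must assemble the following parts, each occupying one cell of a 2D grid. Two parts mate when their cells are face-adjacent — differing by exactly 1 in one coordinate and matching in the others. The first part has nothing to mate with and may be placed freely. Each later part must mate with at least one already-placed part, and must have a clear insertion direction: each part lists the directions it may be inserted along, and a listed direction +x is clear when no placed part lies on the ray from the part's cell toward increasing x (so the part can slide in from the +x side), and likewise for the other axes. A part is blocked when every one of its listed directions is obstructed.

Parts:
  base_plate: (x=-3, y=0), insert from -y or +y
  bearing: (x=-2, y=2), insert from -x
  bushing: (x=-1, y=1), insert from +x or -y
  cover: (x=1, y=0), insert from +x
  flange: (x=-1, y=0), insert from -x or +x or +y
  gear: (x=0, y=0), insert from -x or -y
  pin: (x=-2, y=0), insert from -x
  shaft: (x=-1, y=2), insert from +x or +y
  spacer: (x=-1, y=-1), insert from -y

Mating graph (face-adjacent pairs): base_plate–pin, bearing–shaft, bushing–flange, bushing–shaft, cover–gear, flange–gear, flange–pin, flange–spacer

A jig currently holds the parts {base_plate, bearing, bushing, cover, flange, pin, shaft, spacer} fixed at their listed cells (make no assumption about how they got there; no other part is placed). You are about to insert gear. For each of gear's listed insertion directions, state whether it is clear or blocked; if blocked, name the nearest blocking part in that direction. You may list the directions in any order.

-x: nearest on ray is flange@(-1, 0) ⇒ blocked
-y: ray from gear(0, 0) has no placed part ⇒ clear

-x: blocked by flange; -y: clear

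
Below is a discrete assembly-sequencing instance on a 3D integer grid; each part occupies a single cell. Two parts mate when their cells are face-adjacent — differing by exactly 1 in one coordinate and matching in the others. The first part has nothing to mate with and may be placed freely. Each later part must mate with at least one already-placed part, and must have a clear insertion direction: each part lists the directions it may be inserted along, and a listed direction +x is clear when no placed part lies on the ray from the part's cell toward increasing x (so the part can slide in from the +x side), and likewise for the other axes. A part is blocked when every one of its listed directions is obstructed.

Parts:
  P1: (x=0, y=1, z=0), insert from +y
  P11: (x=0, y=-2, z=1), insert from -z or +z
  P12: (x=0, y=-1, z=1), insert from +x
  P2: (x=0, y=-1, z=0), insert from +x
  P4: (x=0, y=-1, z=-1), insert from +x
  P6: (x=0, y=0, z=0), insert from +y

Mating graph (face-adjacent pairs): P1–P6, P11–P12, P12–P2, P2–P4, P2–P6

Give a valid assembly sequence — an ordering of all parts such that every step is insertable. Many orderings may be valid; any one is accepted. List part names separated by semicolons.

1. P6@(0, 0, 0) [+y clear] — {P6}
2. P1@(0, 1, 0) [+y clear] — {P1, P6}
3. P2@(0, -1, 0) [+x clear] — {P1, P2, P6}
4. P12@(0, -1, 1) [+x clear] — {P1, P12, P2, P6}
5. P11@(0, -2, 1) [-z clear] — {P1, P11, P12, P2, P6}
6. P4@(0, -1, -1) [+x clear] — {P1, P11, P12, P2, P4, P6}

P6; P1; P2; P12; P11; P4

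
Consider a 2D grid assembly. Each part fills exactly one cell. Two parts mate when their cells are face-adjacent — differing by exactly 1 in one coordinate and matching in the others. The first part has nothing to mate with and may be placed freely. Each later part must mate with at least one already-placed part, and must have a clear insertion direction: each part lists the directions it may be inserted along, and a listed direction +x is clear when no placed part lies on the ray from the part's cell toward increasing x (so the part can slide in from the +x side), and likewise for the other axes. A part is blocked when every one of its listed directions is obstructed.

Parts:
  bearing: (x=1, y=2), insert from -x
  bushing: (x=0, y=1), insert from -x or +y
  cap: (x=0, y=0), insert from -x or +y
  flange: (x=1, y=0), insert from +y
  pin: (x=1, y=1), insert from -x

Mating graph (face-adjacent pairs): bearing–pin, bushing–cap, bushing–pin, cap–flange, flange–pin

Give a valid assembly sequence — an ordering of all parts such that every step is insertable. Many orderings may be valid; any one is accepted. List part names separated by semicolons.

flange; pin; bearing; bushing; cap

1. flange@(1, 0) [+y clear] — {flange}
2. pin@(1, 1) [-x clear] — {flange, pin}
3. bearing@(1, 2) [-x clear] — {bearing, flange, pin}
4. bushing@(0, 1) [-x clear] — {bearing, bushing, flange, pin}
5. cap@(0, 0) [-x clear] — {bearing, bushing, cap, flange, pin}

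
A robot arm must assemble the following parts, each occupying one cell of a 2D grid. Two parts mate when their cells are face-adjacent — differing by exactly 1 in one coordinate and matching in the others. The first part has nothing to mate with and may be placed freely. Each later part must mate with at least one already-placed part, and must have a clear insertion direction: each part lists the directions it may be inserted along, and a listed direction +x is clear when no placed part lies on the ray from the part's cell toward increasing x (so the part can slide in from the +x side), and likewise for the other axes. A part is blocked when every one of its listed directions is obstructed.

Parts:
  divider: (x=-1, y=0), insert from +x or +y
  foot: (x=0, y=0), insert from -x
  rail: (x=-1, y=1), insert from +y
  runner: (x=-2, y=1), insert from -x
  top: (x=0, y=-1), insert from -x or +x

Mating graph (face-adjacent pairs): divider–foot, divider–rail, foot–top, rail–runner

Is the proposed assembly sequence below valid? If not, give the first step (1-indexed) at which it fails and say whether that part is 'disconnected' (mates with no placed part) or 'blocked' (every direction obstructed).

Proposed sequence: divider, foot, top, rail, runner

Invalid at step 2 (blocked)

1. divider@(-1, 0) [+x clear] — {divider}
2. foot@(0, 0) — -x all obstructed ⇒ blocked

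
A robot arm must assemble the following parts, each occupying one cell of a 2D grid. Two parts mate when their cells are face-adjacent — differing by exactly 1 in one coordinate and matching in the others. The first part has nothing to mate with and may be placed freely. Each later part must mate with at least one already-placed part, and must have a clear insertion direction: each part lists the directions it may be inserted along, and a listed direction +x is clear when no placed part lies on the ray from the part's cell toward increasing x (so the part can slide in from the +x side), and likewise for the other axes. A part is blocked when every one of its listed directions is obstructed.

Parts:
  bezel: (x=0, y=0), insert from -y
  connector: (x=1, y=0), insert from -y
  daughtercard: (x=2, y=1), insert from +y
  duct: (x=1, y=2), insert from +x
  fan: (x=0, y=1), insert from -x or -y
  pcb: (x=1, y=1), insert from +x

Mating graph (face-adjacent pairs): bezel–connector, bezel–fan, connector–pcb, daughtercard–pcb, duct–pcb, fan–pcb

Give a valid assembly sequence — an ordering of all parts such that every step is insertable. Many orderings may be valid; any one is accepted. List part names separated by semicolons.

1. bezel@(0, 0) [-y clear] — {bezel}
2. connector@(1, 0) [-y clear] — {bezel, connector}
3. pcb@(1, 1) [+x clear] — {bezel, connector, pcb}
4. duct@(1, 2) [+x clear] — {bezel, connector, duct, pcb}
5. daughtercard@(2, 1) [+y clear] — {bezel, connector, daughtercard, duct, pcb}
6. fan@(0, 1) [-x clear] — {bezel, connector, daughtercard, duct, fan, pcb}

bezel; connector; pcb; duct; daughtercard; fan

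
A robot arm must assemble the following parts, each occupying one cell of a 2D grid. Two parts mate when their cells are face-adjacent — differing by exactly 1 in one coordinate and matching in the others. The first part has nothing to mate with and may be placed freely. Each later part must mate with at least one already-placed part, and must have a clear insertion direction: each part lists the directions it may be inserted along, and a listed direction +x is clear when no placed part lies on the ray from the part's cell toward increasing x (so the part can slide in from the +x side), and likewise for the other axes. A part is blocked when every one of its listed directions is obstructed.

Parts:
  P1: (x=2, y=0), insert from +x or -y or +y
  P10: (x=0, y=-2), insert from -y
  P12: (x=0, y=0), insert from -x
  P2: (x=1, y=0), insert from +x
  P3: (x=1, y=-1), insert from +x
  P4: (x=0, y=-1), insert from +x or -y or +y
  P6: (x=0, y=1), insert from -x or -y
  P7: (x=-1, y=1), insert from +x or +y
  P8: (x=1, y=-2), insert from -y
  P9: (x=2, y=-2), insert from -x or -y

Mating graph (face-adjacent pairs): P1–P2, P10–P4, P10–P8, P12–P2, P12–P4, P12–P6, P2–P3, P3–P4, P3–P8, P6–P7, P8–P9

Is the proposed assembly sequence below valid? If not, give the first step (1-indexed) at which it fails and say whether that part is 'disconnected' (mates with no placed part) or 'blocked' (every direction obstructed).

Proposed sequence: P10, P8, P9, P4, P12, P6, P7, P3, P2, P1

1. P10@(0, -2) [-y clear] — {P10}
2. P8@(1, -2) [-y clear] — {P10, P8}
3. P9@(2, -2) [-y clear] — {P10, P8, P9}
4. P4@(0, -1) [+x clear] — {P10, P4, P8, P9}
5. P12@(0, 0) [-x clear] — {P10, P12, P4, P8, P9}
6. P6@(0, 1) [-x clear] — {P10, P12, P4, P6, P8, P9}
7. P7@(-1, 1) [+y clear] — {P10, P12, P4, P6, P7, P8, P9}
8. P3@(1, -1) [+x clear] — {P10, P12, P3, P4, P6, P7, P8, P9}
9. P2@(1, 0) [+x clear] — {P10, P12, P2, P3, P4, P6, P7, P8, P9}
10. P1@(2, 0) [+x clear] — {P1, P10, P12, P2, P3, P4, P6, P7, P8, P9}

Valid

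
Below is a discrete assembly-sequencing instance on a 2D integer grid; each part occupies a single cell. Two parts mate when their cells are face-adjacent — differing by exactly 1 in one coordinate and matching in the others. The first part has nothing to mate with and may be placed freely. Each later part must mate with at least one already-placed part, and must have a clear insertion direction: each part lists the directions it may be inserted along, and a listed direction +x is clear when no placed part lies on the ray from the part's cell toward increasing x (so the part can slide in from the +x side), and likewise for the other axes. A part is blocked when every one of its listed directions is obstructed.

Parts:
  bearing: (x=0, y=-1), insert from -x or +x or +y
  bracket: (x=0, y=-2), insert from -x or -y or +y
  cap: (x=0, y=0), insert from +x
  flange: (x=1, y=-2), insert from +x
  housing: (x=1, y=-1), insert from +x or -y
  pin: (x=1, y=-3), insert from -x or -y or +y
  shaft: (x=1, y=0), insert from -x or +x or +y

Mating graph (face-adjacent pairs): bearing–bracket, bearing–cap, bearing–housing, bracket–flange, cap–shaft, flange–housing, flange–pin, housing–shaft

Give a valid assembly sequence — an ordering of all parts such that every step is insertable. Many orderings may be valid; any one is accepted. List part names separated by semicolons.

flange; pin; housing; bearing; cap; bracket; shaft

1. flange@(1, -2) [+x clear] — {flange}
2. pin@(1, -3) [-x clear] — {flange, pin}
3. housing@(1, -1) [+x clear] — {flange, housing, pin}
4. bearing@(0, -1) [-x clear] — {bearing, flange, housing, pin}
5. cap@(0, 0) [+x clear] — {bearing, cap, flange, housing, pin}
6. bracket@(0, -2) [-x clear] — {bearing, bracket, cap, flange, housing, pin}
7. shaft@(1, 0) [+x clear] — {bearing, bracket, cap, flange, housing, pin, shaft}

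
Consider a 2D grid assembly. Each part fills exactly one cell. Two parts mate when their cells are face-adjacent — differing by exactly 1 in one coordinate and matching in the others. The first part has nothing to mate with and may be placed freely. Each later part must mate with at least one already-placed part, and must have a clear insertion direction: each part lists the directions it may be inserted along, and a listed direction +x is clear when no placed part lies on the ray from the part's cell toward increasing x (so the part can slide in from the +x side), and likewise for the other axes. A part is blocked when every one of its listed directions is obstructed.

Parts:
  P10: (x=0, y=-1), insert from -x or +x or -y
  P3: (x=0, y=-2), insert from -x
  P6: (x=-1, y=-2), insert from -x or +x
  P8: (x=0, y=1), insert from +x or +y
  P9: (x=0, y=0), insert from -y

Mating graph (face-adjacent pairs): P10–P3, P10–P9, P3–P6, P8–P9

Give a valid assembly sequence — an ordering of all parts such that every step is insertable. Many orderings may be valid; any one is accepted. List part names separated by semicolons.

1. P8@(0, 1) [+x clear] — {P8}
2. P9@(0, 0) [-y clear] — {P8, P9}
3. P10@(0, -1) [-x clear] — {P10, P8, P9}
4. P3@(0, -2) [-x clear] — {P10, P3, P8, P9}
5. P6@(-1, -2) [-x clear] — {P10, P3, P6, P8, P9}

P8; P9; P10; P3; P6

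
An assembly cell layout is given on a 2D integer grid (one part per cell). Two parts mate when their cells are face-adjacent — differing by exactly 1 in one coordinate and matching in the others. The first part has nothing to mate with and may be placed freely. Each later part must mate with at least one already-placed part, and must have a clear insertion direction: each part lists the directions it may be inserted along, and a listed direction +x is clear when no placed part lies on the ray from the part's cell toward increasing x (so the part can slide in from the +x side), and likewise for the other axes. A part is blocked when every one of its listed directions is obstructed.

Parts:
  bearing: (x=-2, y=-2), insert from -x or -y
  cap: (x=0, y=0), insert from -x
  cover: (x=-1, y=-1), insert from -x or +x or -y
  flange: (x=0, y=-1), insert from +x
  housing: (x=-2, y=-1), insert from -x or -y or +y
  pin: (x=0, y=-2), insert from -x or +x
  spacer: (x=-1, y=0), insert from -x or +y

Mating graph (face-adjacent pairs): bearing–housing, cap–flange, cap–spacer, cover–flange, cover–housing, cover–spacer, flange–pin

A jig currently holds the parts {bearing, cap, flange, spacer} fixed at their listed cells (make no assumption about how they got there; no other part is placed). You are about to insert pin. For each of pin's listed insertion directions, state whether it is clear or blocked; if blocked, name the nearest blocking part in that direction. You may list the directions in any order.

+x: clear; -x: blocked by bearing

-x: nearest on ray is bearing@(-2, -2) ⇒ blocked
+x: ray from pin(0, -2) has no placed part ⇒ clear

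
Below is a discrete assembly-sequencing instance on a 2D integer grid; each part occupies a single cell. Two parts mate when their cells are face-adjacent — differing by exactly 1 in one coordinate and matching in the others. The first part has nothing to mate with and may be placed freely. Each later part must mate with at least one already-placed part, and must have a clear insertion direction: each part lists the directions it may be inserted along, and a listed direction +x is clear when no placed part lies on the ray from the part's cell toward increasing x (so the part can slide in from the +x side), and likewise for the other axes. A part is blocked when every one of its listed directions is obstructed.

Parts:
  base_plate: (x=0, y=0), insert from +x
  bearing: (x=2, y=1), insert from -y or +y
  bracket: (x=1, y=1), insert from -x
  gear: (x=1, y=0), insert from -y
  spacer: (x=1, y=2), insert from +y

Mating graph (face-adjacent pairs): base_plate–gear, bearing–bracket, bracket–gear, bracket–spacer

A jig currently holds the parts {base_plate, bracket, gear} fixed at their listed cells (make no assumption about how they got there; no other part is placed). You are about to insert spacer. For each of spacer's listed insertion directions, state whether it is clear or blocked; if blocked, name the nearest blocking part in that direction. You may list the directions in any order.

+y: clear

+y: ray from spacer(1, 2) has no placed part ⇒ clear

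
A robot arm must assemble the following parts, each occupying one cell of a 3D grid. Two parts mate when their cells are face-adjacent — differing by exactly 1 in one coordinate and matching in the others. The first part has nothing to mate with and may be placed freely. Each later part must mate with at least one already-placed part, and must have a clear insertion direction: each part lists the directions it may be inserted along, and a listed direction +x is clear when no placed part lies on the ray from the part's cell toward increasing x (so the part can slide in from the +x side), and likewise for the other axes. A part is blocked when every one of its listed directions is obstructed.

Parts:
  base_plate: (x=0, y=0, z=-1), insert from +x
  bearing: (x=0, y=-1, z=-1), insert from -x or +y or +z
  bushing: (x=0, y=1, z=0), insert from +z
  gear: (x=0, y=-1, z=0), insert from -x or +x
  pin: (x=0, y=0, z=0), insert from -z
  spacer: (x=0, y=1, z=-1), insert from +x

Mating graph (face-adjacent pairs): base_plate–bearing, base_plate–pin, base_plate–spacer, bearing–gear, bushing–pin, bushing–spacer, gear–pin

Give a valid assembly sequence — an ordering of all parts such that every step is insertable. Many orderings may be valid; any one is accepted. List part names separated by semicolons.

1. gear@(0, -1, 0) [-x clear] — {gear}
2. pin@(0, 0, 0) [-z clear] — {gear, pin}
3. bushing@(0, 1, 0) [+z clear] — {bushing, gear, pin}
4. spacer@(0, 1, -1) [+x clear] — {bushing, gear, pin, spacer}
5. base_plate@(0, 0, -1) [+x clear] — {base_plate, bushing, gear, pin, spacer}
6. bearing@(0, -1, -1) [-x clear] — {base_plate, bearing, bushing, gear, pin, spacer}

gear; pin; bushing; spacer; base_plate; bearing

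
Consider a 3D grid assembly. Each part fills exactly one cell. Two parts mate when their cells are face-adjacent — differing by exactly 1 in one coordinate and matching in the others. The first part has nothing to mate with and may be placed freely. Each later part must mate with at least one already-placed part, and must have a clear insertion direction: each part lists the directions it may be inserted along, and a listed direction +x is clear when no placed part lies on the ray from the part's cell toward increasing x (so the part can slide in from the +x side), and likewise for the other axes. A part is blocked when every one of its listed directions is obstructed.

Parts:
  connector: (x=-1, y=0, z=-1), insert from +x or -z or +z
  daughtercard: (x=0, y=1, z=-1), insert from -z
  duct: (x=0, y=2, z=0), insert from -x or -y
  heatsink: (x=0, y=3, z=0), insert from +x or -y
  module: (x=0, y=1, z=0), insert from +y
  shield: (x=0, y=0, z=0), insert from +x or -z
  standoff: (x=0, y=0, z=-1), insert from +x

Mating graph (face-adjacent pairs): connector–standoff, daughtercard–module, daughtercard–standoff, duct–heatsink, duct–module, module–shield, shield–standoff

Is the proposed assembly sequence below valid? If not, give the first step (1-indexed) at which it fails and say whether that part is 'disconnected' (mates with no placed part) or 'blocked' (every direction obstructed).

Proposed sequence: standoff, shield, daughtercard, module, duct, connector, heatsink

1. standoff@(0, 0, -1) [+x clear] — {standoff}
2. shield@(0, 0, 0) [+x clear] — {shield, standoff}
3. daughtercard@(0, 1, -1) [-z clear] — {daughtercard, shield, standoff}
4. module@(0, 1, 0) [+y clear] — {daughtercard, module, shield, standoff}
5. duct@(0, 2, 0) [-x clear] — {daughtercard, duct, module, shield, standoff}
6. connector@(-1, 0, -1) [-z clear] — {connector, daughtercard, duct, module, shield, standoff}
7. heatsink@(0, 3, 0) [+x clear] — {connector, daughtercard, duct, heatsink, module, shield, standoff}

Valid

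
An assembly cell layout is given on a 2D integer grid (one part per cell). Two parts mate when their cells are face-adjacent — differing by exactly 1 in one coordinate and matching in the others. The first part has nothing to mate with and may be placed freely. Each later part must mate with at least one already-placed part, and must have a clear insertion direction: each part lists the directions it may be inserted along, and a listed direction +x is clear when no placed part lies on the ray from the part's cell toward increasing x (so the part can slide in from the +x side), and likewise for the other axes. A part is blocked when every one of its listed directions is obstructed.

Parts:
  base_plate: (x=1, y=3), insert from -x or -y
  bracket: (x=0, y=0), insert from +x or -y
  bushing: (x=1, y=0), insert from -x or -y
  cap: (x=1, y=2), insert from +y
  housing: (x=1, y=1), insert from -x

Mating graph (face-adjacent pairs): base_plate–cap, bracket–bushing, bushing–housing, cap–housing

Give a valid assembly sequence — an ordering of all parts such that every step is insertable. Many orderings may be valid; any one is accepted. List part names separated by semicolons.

1. bracket@(0, 0) [+x clear] — {bracket}
2. bushing@(1, 0) [-y clear] — {bracket, bushing}
3. housing@(1, 1) [-x clear] — {bracket, bushing, housing}
4. cap@(1, 2) [+y clear] — {bracket, bushing, cap, housing}
5. base_plate@(1, 3) [-x clear] — {base_plate, bracket, bushing, cap, housing}

bracket; bushing; housing; cap; base_plate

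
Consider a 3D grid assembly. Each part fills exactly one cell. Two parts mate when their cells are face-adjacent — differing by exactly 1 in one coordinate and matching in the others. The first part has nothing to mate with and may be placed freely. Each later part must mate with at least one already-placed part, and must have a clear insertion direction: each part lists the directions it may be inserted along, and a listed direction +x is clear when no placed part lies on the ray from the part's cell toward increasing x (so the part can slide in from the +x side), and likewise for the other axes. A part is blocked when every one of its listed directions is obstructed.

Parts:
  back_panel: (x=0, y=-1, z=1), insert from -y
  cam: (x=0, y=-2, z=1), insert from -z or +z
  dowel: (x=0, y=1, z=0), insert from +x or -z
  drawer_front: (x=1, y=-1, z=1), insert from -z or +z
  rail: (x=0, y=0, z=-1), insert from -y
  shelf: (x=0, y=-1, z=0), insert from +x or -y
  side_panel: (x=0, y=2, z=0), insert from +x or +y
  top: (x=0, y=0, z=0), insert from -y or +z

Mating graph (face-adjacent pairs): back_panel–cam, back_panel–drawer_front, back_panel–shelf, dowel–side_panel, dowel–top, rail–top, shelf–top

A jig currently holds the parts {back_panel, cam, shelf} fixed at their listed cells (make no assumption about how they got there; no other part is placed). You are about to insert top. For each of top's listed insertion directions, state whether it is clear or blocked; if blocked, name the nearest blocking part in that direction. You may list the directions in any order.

+z: clear; -y: blocked by shelf

-y: nearest on ray is shelf@(0, -1, 0) ⇒ blocked
+z: ray from top(0, 0, 0) has no placed part ⇒ clear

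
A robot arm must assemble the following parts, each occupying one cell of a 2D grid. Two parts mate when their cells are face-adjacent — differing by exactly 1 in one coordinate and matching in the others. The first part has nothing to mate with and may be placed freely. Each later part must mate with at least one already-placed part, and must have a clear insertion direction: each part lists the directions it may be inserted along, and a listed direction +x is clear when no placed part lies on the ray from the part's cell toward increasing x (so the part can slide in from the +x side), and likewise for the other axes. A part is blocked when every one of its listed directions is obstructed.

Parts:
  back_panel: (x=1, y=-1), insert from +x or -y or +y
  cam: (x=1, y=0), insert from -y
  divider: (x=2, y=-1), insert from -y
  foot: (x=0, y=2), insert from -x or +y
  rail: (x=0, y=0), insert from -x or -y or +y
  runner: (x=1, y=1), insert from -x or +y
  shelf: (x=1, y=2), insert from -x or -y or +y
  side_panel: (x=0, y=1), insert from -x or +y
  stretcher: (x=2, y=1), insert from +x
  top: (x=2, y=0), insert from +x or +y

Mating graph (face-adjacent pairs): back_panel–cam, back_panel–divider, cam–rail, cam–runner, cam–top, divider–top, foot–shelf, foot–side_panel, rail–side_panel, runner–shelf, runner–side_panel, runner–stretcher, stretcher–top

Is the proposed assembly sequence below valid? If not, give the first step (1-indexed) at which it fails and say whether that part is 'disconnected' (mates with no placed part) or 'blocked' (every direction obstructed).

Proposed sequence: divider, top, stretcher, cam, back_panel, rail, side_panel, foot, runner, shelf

Valid

1. divider@(2, -1) [-y clear] — {divider}
2. top@(2, 0) [+x clear] — {divider, top}
3. stretcher@(2, 1) [+x clear] — {divider, stretcher, top}
4. cam@(1, 0) [-y clear] — {cam, divider, stretcher, top}
5. back_panel@(1, -1) [-y clear] — {back_panel, cam, divider, stretcher, top}
6. rail@(0, 0) [-x clear] — {back_panel, cam, divider, rail, stretcher, top}
7. side_panel@(0, 1) [-x clear] — {back_panel, cam, divider, rail, side_panel, stretcher, top}
8. foot@(0, 2) [-x clear] — {back_panel, cam, divider, foot, rail, side_panel, stretcher, top}
9. runner@(1, 1) [+y clear] — {back_panel, cam, divider, foot, rail, runner, side_panel, stretcher, top}
10. shelf@(1, 2) [+y clear] — {back_panel, cam, divider, foot, rail, runner, shelf, side_panel, stretcher, top}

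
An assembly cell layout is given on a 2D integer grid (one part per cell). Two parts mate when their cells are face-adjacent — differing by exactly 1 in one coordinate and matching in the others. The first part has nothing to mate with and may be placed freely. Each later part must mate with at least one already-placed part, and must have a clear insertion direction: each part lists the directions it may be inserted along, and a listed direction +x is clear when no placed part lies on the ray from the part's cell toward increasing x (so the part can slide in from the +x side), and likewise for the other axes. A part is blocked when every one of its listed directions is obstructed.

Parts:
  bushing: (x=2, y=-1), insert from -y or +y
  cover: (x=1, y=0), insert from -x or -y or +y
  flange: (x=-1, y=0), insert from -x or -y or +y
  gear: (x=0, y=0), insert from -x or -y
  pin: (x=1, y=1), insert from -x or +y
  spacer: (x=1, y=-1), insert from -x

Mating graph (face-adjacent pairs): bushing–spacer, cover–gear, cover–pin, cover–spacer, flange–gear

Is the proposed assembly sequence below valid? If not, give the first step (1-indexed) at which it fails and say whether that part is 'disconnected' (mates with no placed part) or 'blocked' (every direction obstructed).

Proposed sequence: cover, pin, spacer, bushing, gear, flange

1. cover@(1, 0) [-x clear] — {cover}
2. pin@(1, 1) [-x clear] — {cover, pin}
3. spacer@(1, -1) [-x clear] — {cover, pin, spacer}
4. bushing@(2, -1) [-y clear] — {bushing, cover, pin, spacer}
5. gear@(0, 0) [-x clear] — {bushing, cover, gear, pin, spacer}
6. flange@(-1, 0) [-x clear] — {bushing, cover, flange, gear, pin, spacer}

Valid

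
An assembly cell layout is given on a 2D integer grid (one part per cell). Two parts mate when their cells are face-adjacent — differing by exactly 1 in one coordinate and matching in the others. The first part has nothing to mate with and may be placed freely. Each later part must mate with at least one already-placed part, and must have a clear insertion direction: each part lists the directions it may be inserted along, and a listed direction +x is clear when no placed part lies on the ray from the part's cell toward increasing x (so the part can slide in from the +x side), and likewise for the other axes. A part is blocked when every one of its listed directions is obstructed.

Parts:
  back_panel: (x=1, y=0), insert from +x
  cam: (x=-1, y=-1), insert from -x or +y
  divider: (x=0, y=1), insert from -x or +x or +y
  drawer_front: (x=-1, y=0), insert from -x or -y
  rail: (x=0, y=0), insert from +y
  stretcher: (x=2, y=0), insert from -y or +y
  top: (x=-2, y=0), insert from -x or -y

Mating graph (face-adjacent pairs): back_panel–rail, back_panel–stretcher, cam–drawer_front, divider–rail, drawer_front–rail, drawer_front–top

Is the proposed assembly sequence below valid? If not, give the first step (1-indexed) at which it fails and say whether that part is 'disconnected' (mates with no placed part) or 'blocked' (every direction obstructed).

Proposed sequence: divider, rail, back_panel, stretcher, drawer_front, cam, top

Invalid at step 2 (blocked)

1. divider@(0, 1) [-x clear] — {divider}
2. rail@(0, 0) — +y all obstructed ⇒ blocked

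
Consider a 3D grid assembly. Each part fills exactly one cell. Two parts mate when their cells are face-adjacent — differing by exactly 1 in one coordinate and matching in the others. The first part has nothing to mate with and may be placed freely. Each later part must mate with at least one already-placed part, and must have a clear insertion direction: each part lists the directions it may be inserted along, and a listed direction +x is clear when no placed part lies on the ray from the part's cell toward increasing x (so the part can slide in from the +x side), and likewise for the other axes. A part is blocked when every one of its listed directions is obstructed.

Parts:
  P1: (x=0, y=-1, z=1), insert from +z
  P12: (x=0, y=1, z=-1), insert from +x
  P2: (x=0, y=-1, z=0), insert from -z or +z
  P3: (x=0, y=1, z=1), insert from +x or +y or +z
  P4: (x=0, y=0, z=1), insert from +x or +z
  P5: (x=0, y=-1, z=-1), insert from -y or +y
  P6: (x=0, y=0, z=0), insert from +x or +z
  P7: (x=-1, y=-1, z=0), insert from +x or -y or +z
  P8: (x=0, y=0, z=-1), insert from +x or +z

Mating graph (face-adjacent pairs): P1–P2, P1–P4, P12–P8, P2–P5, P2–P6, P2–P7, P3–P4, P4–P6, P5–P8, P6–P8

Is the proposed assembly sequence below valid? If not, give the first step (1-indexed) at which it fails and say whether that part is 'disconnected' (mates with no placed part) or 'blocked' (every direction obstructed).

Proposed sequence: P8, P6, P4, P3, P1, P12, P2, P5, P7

Valid

1. P8@(0, 0, -1) [+x clear] — {P8}
2. P6@(0, 0, 0) [+x clear] — {P6, P8}
3. P4@(0, 0, 1) [+x clear] — {P4, P6, P8}
4. P3@(0, 1, 1) [+x clear] — {P3, P4, P6, P8}
5. P1@(0, -1, 1) [+z clear] — {P1, P3, P4, P6, P8}
6. P12@(0, 1, -1) [+x clear] — {P1, P12, P3, P4, P6, P8}
7. P2@(0, -1, 0) [-z clear] — {P1, P12, P2, P3, P4, P6, P8}
8. P5@(0, -1, -1) [-y clear] — {P1, P12, P2, P3, P4, P5, P6, P8}
9. P7@(-1, -1, 0) [-y clear] — {P1, P12, P2, P3, P4, P5, P6, P7, P8}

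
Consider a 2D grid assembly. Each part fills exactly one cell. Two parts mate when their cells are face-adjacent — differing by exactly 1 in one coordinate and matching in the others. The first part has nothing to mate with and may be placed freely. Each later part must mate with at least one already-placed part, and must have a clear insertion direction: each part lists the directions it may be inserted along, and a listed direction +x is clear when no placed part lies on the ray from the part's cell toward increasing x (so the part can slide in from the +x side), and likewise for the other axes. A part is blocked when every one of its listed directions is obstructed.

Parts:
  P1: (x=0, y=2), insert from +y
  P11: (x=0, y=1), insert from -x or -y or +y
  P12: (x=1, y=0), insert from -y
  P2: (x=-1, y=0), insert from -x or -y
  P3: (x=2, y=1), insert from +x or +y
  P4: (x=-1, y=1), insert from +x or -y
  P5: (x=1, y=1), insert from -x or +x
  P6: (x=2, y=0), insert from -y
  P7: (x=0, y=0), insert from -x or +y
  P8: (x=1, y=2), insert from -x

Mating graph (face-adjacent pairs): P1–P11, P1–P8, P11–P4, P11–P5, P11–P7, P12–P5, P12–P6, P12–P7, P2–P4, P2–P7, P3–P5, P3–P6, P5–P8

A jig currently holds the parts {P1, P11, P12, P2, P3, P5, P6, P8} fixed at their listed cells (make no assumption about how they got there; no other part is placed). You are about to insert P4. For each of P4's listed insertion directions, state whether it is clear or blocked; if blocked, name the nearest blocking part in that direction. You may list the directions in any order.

+x: blocked by P11; -y: blocked by P2

+x: nearest on ray is P11@(0, 1) ⇒ blocked
-y: nearest on ray is P2@(-1, 0) ⇒ blocked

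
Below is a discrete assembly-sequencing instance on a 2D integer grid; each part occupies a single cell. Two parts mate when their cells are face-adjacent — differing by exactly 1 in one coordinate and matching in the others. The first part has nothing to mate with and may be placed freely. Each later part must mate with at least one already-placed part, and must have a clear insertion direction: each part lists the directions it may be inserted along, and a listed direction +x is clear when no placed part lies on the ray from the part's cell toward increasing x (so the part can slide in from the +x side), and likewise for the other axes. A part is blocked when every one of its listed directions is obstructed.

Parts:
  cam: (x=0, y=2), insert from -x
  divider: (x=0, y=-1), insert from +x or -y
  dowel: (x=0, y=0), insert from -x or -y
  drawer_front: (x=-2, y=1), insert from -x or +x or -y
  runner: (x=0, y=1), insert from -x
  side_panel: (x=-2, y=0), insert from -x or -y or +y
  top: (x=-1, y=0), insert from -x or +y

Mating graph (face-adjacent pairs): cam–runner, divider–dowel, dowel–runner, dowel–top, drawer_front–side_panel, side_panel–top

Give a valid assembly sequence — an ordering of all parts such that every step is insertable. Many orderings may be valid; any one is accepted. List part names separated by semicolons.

1. runner@(0, 1) [-x clear] — {runner}
2. dowel@(0, 0) [-x clear] — {dowel, runner}
3. divider@(0, -1) [+x clear] — {divider, dowel, runner}
4. top@(-1, 0) [-x clear] — {divider, dowel, runner, top}
5. side_panel@(-2, 0) [-x clear] — {divider, dowel, runner, side_panel, top}
6. drawer_front@(-2, 1) [-x clear] — {divider, dowel, drawer_front, runner, side_panel, top}
7. cam@(0, 2) [-x clear] — {cam, divider, dowel, drawer_front, runner, side_panel, top}

runner; dowel; divider; top; side_panel; drawer_front; cam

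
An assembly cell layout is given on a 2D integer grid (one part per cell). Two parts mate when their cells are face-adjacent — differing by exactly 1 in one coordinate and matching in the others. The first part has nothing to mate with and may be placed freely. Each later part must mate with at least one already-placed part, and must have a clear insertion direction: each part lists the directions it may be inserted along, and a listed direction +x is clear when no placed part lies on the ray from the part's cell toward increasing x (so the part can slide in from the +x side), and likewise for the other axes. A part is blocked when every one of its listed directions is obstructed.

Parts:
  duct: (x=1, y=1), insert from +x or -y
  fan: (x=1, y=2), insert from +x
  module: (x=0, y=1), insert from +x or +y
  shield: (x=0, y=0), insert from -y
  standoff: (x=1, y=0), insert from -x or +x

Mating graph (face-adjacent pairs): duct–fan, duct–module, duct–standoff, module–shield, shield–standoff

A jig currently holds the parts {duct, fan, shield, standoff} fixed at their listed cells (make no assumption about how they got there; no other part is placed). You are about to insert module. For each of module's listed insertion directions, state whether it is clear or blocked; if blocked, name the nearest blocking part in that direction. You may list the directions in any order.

+x: blocked by duct; +y: clear

+x: nearest on ray is duct@(1, 1) ⇒ blocked
+y: ray from module(0, 1) has no placed part ⇒ clear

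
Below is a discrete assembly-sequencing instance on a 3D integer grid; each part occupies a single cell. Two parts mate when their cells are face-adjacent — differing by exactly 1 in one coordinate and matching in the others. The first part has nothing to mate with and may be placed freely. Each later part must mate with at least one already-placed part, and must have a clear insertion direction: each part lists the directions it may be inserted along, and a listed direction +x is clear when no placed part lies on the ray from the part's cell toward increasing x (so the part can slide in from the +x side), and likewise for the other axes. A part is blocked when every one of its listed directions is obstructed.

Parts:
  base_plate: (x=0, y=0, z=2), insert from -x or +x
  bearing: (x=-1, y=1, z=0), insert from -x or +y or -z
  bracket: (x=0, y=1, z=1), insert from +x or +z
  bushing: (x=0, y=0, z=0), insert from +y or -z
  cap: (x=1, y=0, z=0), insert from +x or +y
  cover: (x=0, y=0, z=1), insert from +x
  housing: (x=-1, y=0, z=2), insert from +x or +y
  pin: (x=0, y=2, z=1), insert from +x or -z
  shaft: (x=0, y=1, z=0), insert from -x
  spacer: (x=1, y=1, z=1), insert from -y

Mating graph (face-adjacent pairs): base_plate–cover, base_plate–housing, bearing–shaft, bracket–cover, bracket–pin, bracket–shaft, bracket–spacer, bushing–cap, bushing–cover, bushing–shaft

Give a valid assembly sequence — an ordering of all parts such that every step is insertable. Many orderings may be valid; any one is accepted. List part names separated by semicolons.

cap; bushing; cover; base_plate; bracket; housing; pin; shaft; bearing; spacer

1. cap@(1, 0, 0) [+x clear] — {cap}
2. bushing@(0, 0, 0) [+y clear] — {bushing, cap}
3. cover@(0, 0, 1) [+x clear] — {bushing, cap, cover}
4. base_plate@(0, 0, 2) [-x clear] — {base_plate, bushing, cap, cover}
5. bracket@(0, 1, 1) [+x clear] — {base_plate, bracket, bushing, cap, cover}
6. housing@(-1, 0, 2) [+y clear] — {base_plate, bracket, bushing, cap, cover, housing}
7. pin@(0, 2, 1) [+x clear] — {base_plate, bracket, bushing, cap, cover, housing, pin}
8. shaft@(0, 1, 0) [-x clear] — {base_plate, bracket, bushing, cap, cover, housing, pin, shaft}
9. bearing@(-1, 1, 0) [-x clear] — {base_plate, bearing, bracket, bushing, cap, cover, housing, pin, shaft}
10. spacer@(1, 1, 1) [-y clear] — {base_plate, bearing, bracket, bushing, cap, cover, housing, pin, shaft, spacer}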